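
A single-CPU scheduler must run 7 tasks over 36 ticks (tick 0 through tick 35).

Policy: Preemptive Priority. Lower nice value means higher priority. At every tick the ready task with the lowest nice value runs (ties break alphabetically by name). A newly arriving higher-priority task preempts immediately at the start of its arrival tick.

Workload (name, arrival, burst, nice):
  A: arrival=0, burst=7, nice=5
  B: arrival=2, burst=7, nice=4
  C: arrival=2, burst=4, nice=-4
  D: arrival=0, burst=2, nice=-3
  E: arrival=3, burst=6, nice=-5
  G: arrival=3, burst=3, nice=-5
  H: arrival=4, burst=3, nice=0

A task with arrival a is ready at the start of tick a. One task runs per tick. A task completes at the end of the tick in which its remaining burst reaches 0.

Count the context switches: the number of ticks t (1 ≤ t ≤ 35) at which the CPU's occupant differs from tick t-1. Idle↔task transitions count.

context switches = 8

t=0: ready={A,D} → run D
t=1: ready={A,D} → run D
t=2: ready={A,B,C} → run C
t=3: ready={A,B,C,E,G} → run E
t=4: ready={A,B,C,E,G,H} → run E
t=5: ready={A,B,C,E,G,H} → run E
t=6: ready={A,B,C,E,G,H} → run E
t=7: ready={A,B,C,E,G,H} → run E
t=8: ready={A,B,C,E,G,H} → run E
t=9: ready={A,B,C,G,H} → run G
t=10: ready={A,B,C,G,H} → run G
t=11: ready={A,B,C,G,H} → run G
t=12: ready={A,B,C,H} → run C
t=13: ready={A,B,C,H} → run C
t=14: ready={A,B,C,H} → run C
t=15: ready={A,B,H} → run H
t=16: ready={A,B,H} → run H
t=17: ready={A,B,H} → run H
t=18: ready={A,B} → run B
t=19: ready={A,B} → run B
t=20: ready={A,B} → run B
t=21: ready={A,B} → run B
t=22: ready={A,B} → run B
t=23: ready={A,B} → run B
t=24: ready={A,B} → run B
t=25: ready={A} → run A
t=26: ready={A} → run A
t=27: ready={A} → run A
t=28: ready={A} → run A
t=29: ready={A} → run A
t=30: ready={A} → run A
t=31: ready={A} → run A
t=32: (idle)
t=33: (idle)
t=34: (idle)
t=35: (idle)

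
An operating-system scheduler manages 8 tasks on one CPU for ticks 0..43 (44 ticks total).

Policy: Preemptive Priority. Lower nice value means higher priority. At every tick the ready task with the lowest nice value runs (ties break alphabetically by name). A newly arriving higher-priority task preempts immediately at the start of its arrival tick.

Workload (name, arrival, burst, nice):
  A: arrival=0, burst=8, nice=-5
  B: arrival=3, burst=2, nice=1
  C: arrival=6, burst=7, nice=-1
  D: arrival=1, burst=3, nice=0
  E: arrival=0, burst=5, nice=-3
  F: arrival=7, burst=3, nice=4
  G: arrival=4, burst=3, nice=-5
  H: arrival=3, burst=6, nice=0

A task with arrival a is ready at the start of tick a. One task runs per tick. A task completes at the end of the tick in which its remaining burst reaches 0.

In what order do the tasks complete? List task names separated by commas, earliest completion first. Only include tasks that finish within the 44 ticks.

t=0: ready={A,E} → run A
t=1: ready={A,D,E} → run A
t=2: ready={A,D,E} → run A
t=3: ready={A,B,D,E,H} → run A
t=4: ready={A,B,D,E,G,H} → run A
t=5: ready={A,B,D,E,G,H} → run A
t=6: ready={A,B,C,D,E,G,H} → run A
t=7: ready={A,B,C,D,E,F,G,H} → run A
t=8: ready={B,C,D,E,F,G,H} → run G
t=9: ready={B,C,D,E,F,G,H} → run G
t=10: ready={B,C,D,E,F,G,H} → run G
t=11: ready={B,C,D,E,F,H} → run E
t=12: ready={B,C,D,E,F,H} → run E
t=13: ready={B,C,D,E,F,H} → run E
t=14: ready={B,C,D,E,F,H} → run E
t=15: ready={B,C,D,E,F,H} → run E
t=16: ready={B,C,D,F,H} → run C
t=17: ready={B,C,D,F,H} → run C
t=18: ready={B,C,D,F,H} → run C
t=19: ready={B,C,D,F,H} → run C
t=20: ready={B,C,D,F,H} → run C
t=21: ready={B,C,D,F,H} → run C
t=22: ready={B,C,D,F,H} → run C
t=23: ready={B,D,F,H} → run D
t=24: ready={B,D,F,H} → run D
t=25: ready={B,D,F,H} → run D
t=26: ready={B,F,H} → run H
t=27: ready={B,F,H} → run H
t=28: ready={B,F,H} → run H
t=29: ready={B,F,H} → run H
t=30: ready={B,F,H} → run H
t=31: ready={B,F,H} → run H
t=32: ready={B,F} → run B
t=33: ready={B,F} → run B
t=34: ready={F} → run F
t=35: ready={F} → run F
t=36: ready={F} → run F
t=37: (idle)
t=38: (idle)
t=39: (idle)
t=40: (idle)
t=41: (idle)
t=42: (idle)
t=43: (idle)

completion order = A, G, E, C, D, H, B, F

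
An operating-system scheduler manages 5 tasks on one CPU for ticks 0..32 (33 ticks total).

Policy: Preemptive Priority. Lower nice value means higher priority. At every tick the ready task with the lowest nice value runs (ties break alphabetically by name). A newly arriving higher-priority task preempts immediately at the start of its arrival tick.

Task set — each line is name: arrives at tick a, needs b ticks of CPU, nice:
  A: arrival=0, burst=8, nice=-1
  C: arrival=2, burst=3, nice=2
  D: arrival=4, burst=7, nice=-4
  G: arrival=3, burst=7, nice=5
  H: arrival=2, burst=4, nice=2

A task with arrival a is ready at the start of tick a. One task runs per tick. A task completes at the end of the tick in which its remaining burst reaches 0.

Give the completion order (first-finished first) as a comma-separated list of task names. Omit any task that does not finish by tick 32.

completion order = D, A, C, H, G

t=0: ready={A} → run A
t=1: ready={A} → run A
t=2: ready={A,C,H} → run A
t=3: ready={A,C,G,H} → run A
t=4: ready={A,C,D,G,H} → run D
t=5: ready={A,C,D,G,H} → run D
t=6: ready={A,C,D,G,H} → run D
t=7: ready={A,C,D,G,H} → run D
t=8: ready={A,C,D,G,H} → run D
t=9: ready={A,C,D,G,H} → run D
t=10: ready={A,C,D,G,H} → run D
t=11: ready={A,C,G,H} → run A
t=12: ready={A,C,G,H} → run A
t=13: ready={A,C,G,H} → run A
t=14: ready={A,C,G,H} → run A
t=15: ready={C,G,H} → run C
t=16: ready={C,G,H} → run C
t=17: ready={C,G,H} → run C
t=18: ready={G,H} → run H
t=19: ready={G,H} → run H
t=20: ready={G,H} → run H
t=21: ready={G,H} → run H
t=22: ready={G} → run G
t=23: ready={G} → run G
t=24: ready={G} → run G
t=25: ready={G} → run G
t=26: ready={G} → run G
t=27: ready={G} → run G
t=28: ready={G} → run G
t=29: (idle)
t=30: (idle)
t=31: (idle)
t=32: (idle)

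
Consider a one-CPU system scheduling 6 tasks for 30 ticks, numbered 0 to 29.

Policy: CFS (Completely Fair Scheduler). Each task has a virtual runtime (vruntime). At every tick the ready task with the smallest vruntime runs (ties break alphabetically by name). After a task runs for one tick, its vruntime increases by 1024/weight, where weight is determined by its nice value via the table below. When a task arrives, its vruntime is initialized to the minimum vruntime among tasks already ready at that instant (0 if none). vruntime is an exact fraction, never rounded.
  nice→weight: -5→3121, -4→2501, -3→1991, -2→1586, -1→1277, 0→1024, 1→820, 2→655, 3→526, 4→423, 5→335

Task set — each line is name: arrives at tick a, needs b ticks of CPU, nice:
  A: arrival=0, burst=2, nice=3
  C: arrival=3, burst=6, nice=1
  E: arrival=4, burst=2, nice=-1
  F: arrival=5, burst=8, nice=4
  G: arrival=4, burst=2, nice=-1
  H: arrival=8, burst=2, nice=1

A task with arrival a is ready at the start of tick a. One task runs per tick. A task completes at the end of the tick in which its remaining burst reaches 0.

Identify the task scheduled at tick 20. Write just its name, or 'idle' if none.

running at tick 20 = F

t=0: vr[A=0] → run A
t=1: vr[A=512/263] → run A
t=2: (idle)
t=3: vr[C=0] → run C
t=4: vr[C=256/205 E=256/205 G=256/205] → run C
t=5: vr[C=512/205 E=256/205 F=256/205 G=256/205] → run E
t=6: vr[C=512/205 E=536832/261785 F=256/205 G=256/205] → run F
t=7: vr[C=512/205 E=536832/261785 F=318208/86715 G=256/205] → run G
t=8: vr[C=512/205 E=536832/261785 F=318208/86715 G=536832/261785 H=536832/261785] → run E
t=9: vr[C=512/205 F=318208/86715 G=536832/261785 H=536832/261785] → run G
t=10: vr[C=512/205 F=318208/86715 H=536832/261785] → run H
t=11: vr[C=512/205 F=318208/86715 H=863744/261785] → run C
t=12: vr[C=768/205 F=318208/86715 H=863744/261785] → run H
t=13: vr[C=768/205 F=318208/86715] → run F
t=14: vr[C=768/205 F=528128/86715] → run C
t=15: vr[C=1024/205 F=528128/86715] → run C
t=16: vr[C=256/41 F=528128/86715] → run F
t=17: vr[C=256/41 F=246016/28905] → run C
t=18: vr[F=246016/28905] → run F
t=19: vr[F=947968/86715] → run F
t=20: vr[F=1157888/86715] → run F
t=21: vr[F=455936/28905] → run F
t=22: vr[F=1577728/86715] → run F
t=23: (idle)
t=24: (idle)
t=25: (idle)
t=26: (idle)
t=27: (idle)
t=28: (idle)
t=29: (idle)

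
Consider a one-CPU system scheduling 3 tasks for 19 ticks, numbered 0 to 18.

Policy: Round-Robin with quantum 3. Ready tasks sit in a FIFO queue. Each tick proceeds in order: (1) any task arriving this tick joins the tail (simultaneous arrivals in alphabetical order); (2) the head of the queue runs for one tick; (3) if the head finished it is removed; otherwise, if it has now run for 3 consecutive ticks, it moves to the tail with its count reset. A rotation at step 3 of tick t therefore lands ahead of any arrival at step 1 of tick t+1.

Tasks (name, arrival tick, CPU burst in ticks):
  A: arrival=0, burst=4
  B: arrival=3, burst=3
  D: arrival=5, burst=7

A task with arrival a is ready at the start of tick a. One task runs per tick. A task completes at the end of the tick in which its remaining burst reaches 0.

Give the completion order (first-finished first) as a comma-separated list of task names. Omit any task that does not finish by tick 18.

t=0: queue=[A] q_used=0 → run A
t=1: queue=[A] q_used=1 → run A
t=2: queue=[A] q_used=2 → run A
t=3: queue=[A,B] q_used=0 → run A
t=4: queue=[B] q_used=0 → run B
t=5: queue=[B,D] q_used=1 → run B
t=6: queue=[B,D] q_used=2 → run B
t=7: queue=[D] q_used=0 → run D
t=8: queue=[D] q_used=1 → run D
t=9: queue=[D] q_used=2 → run D
t=10: queue=[D] q_used=0 → run D
t=11: queue=[D] q_used=1 → run D
t=12: queue=[D] q_used=2 → run D
t=13: queue=[D] q_used=0 → run D
t=14: (idle)
t=15: (idle)
t=16: (idle)
t=17: (idle)
t=18: (idle)

completion order = A, B, D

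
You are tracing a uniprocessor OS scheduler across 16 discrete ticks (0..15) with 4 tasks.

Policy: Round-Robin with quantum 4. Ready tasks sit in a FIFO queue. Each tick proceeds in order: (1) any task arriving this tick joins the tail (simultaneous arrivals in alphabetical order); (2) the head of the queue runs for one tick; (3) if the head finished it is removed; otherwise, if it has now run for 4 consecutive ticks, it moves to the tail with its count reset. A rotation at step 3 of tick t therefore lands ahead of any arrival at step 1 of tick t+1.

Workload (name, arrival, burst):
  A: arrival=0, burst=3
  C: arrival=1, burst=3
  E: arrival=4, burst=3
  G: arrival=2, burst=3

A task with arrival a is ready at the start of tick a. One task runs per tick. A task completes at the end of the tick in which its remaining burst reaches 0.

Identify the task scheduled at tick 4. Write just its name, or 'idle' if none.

t=0: queue=[A] q_used=0 → run A
t=1: queue=[A,C] q_used=1 → run A
t=2: queue=[A,C,G] q_used=2 → run A
t=3: queue=[C,G] q_used=0 → run C
t=4: queue=[C,G,E] q_used=1 → run C
t=5: queue=[C,G,E] q_used=2 → run C
t=6: queue=[G,E] q_used=0 → run G
t=7: queue=[G,E] q_used=1 → run G
t=8: queue=[G,E] q_used=2 → run G
t=9: queue=[E] q_used=0 → run E
t=10: queue=[E] q_used=1 → run E
t=11: queue=[E] q_used=2 → run E
t=12: (idle)
t=13: (idle)
t=14: (idle)
t=15: (idle)

running at tick 4 = C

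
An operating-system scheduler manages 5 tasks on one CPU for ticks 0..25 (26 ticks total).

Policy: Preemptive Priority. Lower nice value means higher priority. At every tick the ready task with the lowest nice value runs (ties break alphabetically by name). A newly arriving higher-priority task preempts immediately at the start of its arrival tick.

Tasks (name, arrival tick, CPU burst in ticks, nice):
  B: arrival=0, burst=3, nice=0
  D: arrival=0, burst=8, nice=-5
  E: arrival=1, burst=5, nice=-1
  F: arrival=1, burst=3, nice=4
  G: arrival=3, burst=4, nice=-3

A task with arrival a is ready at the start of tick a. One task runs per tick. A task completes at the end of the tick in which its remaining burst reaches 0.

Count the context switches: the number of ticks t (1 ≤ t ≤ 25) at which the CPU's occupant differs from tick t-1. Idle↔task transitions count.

t=0: ready={B,D} → run D
t=1: ready={B,D,E,F} → run D
t=2: ready={B,D,E,F} → run D
t=3: ready={B,D,E,F,G} → run D
t=4: ready={B,D,E,F,G} → run D
t=5: ready={B,D,E,F,G} → run D
t=6: ready={B,D,E,F,G} → run D
t=7: ready={B,D,E,F,G} → run D
t=8: ready={B,E,F,G} → run G
t=9: ready={B,E,F,G} → run G
t=10: ready={B,E,F,G} → run G
t=11: ready={B,E,F,G} → run G
t=12: ready={B,E,F} → run E
t=13: ready={B,E,F} → run E
t=14: ready={B,E,F} → run E
t=15: ready={B,E,F} → run E
t=16: ready={B,E,F} → run E
t=17: ready={B,F} → run B
t=18: ready={B,F} → run B
t=19: ready={B,F} → run B
t=20: ready={F} → run F
t=21: ready={F} → run F
t=22: ready={F} → run F
t=23: (idle)
t=24: (idle)
t=25: (idle)

context switches = 5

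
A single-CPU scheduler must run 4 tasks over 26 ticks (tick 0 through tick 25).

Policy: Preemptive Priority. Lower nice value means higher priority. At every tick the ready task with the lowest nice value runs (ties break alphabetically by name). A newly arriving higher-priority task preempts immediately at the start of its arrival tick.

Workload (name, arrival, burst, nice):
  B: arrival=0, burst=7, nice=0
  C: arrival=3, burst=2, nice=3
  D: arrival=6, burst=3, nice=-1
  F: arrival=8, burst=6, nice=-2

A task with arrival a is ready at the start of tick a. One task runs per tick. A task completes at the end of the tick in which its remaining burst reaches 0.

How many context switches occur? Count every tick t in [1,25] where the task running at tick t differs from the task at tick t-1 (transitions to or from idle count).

t=0: ready={B} → run B
t=1: ready={B} → run B
t=2: ready={B} → run B
t=3: ready={B,C} → run B
t=4: ready={B,C} → run B
t=5: ready={B,C} → run B
t=6: ready={B,C,D} → run D
t=7: ready={B,C,D} → run D
t=8: ready={B,C,D,F} → run F
t=9: ready={B,C,D,F} → run F
t=10: ready={B,C,D,F} → run F
t=11: ready={B,C,D,F} → run F
t=12: ready={B,C,D,F} → run F
t=13: ready={B,C,D,F} → run F
t=14: ready={B,C,D} → run D
t=15: ready={B,C} → run B
t=16: ready={C} → run C
t=17: ready={C} → run C
t=18: (idle)
t=19: (idle)
t=20: (idle)
t=21: (idle)
t=22: (idle)
t=23: (idle)
t=24: (idle)
t=25: (idle)

context switches = 6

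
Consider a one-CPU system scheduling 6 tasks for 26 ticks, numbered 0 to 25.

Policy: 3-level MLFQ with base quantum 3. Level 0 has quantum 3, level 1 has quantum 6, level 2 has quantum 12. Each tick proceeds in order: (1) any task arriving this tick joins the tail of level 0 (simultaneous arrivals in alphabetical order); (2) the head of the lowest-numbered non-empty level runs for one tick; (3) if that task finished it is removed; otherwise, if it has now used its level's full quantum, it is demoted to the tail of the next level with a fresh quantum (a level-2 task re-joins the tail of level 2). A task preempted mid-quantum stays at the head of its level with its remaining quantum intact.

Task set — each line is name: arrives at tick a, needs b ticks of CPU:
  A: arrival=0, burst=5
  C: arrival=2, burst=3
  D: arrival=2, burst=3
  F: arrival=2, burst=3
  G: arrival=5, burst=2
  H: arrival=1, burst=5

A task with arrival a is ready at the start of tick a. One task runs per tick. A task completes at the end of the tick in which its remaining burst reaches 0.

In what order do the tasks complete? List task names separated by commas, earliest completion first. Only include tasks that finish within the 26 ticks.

completion order = C, D, F, G, A, H

t=0: L0/L1/L2 = A/-/- → run A
t=1: L0/L1/L2 = AH/-/- → run A
t=2: L0/L1/L2 = AHCDF/-/- → run A
t=3: L0/L1/L2 = HCDF/A/- → run H
t=4: L0/L1/L2 = HCDF/A/- → run H
t=5: L0/L1/L2 = HCDFG/A/- → run H
t=6: L0/L1/L2 = CDFG/AH/- → run C
t=7: L0/L1/L2 = CDFG/AH/- → run C
t=8: L0/L1/L2 = CDFG/AH/- → run C
t=9: L0/L1/L2 = DFG/AH/- → run D
t=10: L0/L1/L2 = DFG/AH/- → run D
t=11: L0/L1/L2 = DFG/AH/- → run D
t=12: L0/L1/L2 = FG/AH/- → run F
t=13: L0/L1/L2 = FG/AH/- → run F
t=14: L0/L1/L2 = FG/AH/- → run F
t=15: L0/L1/L2 = G/AH/- → run G
t=16: L0/L1/L2 = G/AH/- → run G
t=17: L0/L1/L2 = -/AH/- → run A
t=18: L0/L1/L2 = -/AH/- → run A
t=19: L0/L1/L2 = -/H/- → run H
t=20: L0/L1/L2 = -/H/- → run H
t=21: (idle)
t=22: (idle)
t=23: (idle)
t=24: (idle)
t=25: (idle)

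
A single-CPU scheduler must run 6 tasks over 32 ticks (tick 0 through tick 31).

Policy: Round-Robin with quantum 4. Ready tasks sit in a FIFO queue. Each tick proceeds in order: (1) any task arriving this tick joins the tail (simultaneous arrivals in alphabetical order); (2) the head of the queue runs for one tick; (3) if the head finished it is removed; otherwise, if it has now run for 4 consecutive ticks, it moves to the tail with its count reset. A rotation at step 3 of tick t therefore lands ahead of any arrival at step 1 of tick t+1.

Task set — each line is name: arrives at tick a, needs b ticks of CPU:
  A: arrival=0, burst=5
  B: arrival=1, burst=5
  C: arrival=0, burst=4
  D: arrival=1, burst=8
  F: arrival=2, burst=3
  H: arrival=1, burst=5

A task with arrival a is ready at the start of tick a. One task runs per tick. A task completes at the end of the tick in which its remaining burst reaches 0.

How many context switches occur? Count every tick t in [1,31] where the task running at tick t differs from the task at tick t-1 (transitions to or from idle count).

t=0: queue=[A,C] q_used=0 → run A
t=1: queue=[A,C,B,D,H] q_used=1 → run A
t=2: queue=[A,C,B,D,H,F] q_used=2 → run A
t=3: queue=[A,C,B,D,H,F] q_used=3 → run A
t=4: queue=[C,B,D,H,F,A] q_used=0 → run C
t=5: queue=[C,B,D,H,F,A] q_used=1 → run C
t=6: queue=[C,B,D,H,F,A] q_used=2 → run C
t=7: queue=[C,B,D,H,F,A] q_used=3 → run C
t=8: queue=[B,D,H,F,A] q_used=0 → run B
t=9: queue=[B,D,H,F,A] q_used=1 → run B
t=10: queue=[B,D,H,F,A] q_used=2 → run B
t=11: queue=[B,D,H,F,A] q_used=3 → run B
t=12: queue=[D,H,F,A,B] q_used=0 → run D
t=13: queue=[D,H,F,A,B] q_used=1 → run D
t=14: queue=[D,H,F,A,B] q_used=2 → run D
t=15: queue=[D,H,F,A,B] q_used=3 → run D
t=16: queue=[H,F,A,B,D] q_used=0 → run H
t=17: queue=[H,F,A,B,D] q_used=1 → run H
t=18: queue=[H,F,A,B,D] q_used=2 → run H
t=19: queue=[H,F,A,B,D] q_used=3 → run H
t=20: queue=[F,A,B,D,H] q_used=0 → run F
t=21: queue=[F,A,B,D,H] q_used=1 → run F
t=22: queue=[F,A,B,D,H] q_used=2 → run F
t=23: queue=[A,B,D,H] q_used=0 → run A
t=24: queue=[B,D,H] q_used=0 → run B
t=25: queue=[D,H] q_used=0 → run D
t=26: queue=[D,H] q_used=1 → run D
t=27: queue=[D,H] q_used=2 → run D
t=28: queue=[D,H] q_used=3 → run D
t=29: queue=[H] q_used=0 → run H
t=30: (idle)
t=31: (idle)

context switches = 10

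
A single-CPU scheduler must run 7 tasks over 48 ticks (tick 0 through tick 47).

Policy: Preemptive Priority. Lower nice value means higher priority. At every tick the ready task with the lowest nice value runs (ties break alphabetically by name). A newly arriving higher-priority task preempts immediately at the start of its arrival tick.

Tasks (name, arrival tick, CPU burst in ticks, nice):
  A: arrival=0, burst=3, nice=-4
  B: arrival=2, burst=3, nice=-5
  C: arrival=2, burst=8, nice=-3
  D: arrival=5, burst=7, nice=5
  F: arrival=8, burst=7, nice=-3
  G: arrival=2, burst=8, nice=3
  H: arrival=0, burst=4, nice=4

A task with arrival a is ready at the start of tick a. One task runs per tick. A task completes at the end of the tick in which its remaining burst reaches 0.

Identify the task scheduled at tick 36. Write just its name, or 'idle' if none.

running at tick 36 = D

t=0: ready={A,H} → run A
t=1: ready={A,H} → run A
t=2: ready={A,B,C,G,H} → run B
t=3: ready={A,B,C,G,H} → run B
t=4: ready={A,B,C,G,H} → run B
t=5: ready={A,C,D,G,H} → run A
t=6: ready={C,D,G,H} → run C
t=7: ready={C,D,G,H} → run C
t=8: ready={C,D,F,G,H} → run C
t=9: ready={C,D,F,G,H} → run C
t=10: ready={C,D,F,G,H} → run C
t=11: ready={C,D,F,G,H} → run C
t=12: ready={C,D,F,G,H} → run C
t=13: ready={C,D,F,G,H} → run C
t=14: ready={D,F,G,H} → run F
t=15: ready={D,F,G,H} → run F
t=16: ready={D,F,G,H} → run F
t=17: ready={D,F,G,H} → run F
t=18: ready={D,F,G,H} → run F
t=19: ready={D,F,G,H} → run F
t=20: ready={D,F,G,H} → run F
t=21: ready={D,G,H} → run G
t=22: ready={D,G,H} → run G
t=23: ready={D,G,H} → run G
t=24: ready={D,G,H} → run G
t=25: ready={D,G,H} → run G
t=26: ready={D,G,H} → run G
t=27: ready={D,G,H} → run G
t=28: ready={D,G,H} → run G
t=29: ready={D,H} → run H
t=30: ready={D,H} → run H
t=31: ready={D,H} → run H
t=32: ready={D,H} → run H
t=33: ready={D} → run D
t=34: ready={D} → run D
t=35: ready={D} → run D
t=36: ready={D} → run D
t=37: ready={D} → run D
t=38: ready={D} → run D
t=39: ready={D} → run D
t=40: (idle)
t=41: (idle)
t=42: (idle)
t=43: (idle)
t=44: (idle)
t=45: (idle)
t=46: (idle)
t=47: (idle)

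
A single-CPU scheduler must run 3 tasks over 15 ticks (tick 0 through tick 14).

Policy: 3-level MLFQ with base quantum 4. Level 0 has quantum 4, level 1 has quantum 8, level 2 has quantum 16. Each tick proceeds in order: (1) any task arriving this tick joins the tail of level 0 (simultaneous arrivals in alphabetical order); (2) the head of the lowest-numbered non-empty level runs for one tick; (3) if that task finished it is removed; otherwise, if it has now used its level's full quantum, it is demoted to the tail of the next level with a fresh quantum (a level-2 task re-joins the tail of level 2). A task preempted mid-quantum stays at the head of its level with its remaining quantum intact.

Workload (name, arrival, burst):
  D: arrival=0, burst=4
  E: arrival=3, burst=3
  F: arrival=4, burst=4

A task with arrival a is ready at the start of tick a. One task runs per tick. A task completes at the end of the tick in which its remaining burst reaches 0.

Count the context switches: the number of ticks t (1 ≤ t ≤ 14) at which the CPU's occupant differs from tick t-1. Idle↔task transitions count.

t=0: L0/L1/L2 = D/-/- → run D
t=1: L0/L1/L2 = D/-/- → run D
t=2: L0/L1/L2 = D/-/- → run D
t=3: L0/L1/L2 = DE/-/- → run D
t=4: L0/L1/L2 = EF/-/- → run E
t=5: L0/L1/L2 = EF/-/- → run E
t=6: L0/L1/L2 = EF/-/- → run E
t=7: L0/L1/L2 = F/-/- → run F
t=8: L0/L1/L2 = F/-/- → run F
t=9: L0/L1/L2 = F/-/- → run F
t=10: L0/L1/L2 = F/-/- → run F
t=11: (idle)
t=12: (idle)
t=13: (idle)
t=14: (idle)

context switches = 3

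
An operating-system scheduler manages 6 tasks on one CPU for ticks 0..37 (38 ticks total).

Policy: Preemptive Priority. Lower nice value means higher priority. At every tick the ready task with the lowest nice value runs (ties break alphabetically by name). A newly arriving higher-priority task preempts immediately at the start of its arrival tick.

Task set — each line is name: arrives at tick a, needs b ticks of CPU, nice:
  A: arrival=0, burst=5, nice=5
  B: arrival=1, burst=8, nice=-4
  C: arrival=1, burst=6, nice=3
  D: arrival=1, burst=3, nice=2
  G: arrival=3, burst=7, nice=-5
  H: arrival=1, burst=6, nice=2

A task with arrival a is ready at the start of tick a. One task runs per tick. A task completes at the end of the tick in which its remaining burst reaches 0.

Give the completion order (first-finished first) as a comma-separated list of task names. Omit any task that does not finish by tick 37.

completion order = G, B, D, H, C, A

t=0: ready={A} → run A
t=1: ready={A,B,C,D,H} → run B
t=2: ready={A,B,C,D,H} → run B
t=3: ready={A,B,C,D,G,H} → run G
t=4: ready={A,B,C,D,G,H} → run G
t=5: ready={A,B,C,D,G,H} → run G
t=6: ready={A,B,C,D,G,H} → run G
t=7: ready={A,B,C,D,G,H} → run G
t=8: ready={A,B,C,D,G,H} → run G
t=9: ready={A,B,C,D,G,H} → run G
t=10: ready={A,B,C,D,H} → run B
t=11: ready={A,B,C,D,H} → run B
t=12: ready={A,B,C,D,H} → run B
t=13: ready={A,B,C,D,H} → run B
t=14: ready={A,B,C,D,H} → run B
t=15: ready={A,B,C,D,H} → run B
t=16: ready={A,C,D,H} → run D
t=17: ready={A,C,D,H} → run D
t=18: ready={A,C,D,H} → run D
t=19: ready={A,C,H} → run H
t=20: ready={A,C,H} → run H
t=21: ready={A,C,H} → run H
t=22: ready={A,C,H} → run H
t=23: ready={A,C,H} → run H
t=24: ready={A,C,H} → run H
t=25: ready={A,C} → run C
t=26: ready={A,C} → run C
t=27: ready={A,C} → run C
t=28: ready={A,C} → run C
t=29: ready={A,C} → run C
t=30: ready={A,C} → run C
t=31: ready={A} → run A
t=32: ready={A} → run A
t=33: ready={A} → run A
t=34: ready={A} → run A
t=35: (idle)
t=36: (idle)
t=37: (idle)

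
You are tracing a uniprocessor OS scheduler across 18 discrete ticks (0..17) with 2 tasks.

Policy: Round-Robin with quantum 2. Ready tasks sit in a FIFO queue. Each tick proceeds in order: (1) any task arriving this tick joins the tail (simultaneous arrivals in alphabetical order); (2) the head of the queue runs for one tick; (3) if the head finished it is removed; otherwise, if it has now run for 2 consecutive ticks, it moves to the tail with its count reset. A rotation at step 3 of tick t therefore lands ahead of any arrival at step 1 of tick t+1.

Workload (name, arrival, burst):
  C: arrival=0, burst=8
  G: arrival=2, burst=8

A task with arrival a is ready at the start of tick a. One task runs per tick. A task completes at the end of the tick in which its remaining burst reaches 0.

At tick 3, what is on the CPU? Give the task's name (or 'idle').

running at tick 3 = C

t=0: queue=[C] q_used=0 → run C
t=1: queue=[C] q_used=1 → run C
t=2: queue=[C,G] q_used=0 → run C
t=3: queue=[C,G] q_used=1 → run C
t=4: queue=[G,C] q_used=0 → run G
t=5: queue=[G,C] q_used=1 → run G
t=6: queue=[C,G] q_used=0 → run C
t=7: queue=[C,G] q_used=1 → run C
t=8: queue=[G,C] q_used=0 → run G
t=9: queue=[G,C] q_used=1 → run G
t=10: queue=[C,G] q_used=0 → run C
t=11: queue=[C,G] q_used=1 → run C
t=12: queue=[G] q_used=0 → run G
t=13: queue=[G] q_used=1 → run G
t=14: queue=[G] q_used=0 → run G
t=15: queue=[G] q_used=1 → run G
t=16: (idle)
t=17: (idle)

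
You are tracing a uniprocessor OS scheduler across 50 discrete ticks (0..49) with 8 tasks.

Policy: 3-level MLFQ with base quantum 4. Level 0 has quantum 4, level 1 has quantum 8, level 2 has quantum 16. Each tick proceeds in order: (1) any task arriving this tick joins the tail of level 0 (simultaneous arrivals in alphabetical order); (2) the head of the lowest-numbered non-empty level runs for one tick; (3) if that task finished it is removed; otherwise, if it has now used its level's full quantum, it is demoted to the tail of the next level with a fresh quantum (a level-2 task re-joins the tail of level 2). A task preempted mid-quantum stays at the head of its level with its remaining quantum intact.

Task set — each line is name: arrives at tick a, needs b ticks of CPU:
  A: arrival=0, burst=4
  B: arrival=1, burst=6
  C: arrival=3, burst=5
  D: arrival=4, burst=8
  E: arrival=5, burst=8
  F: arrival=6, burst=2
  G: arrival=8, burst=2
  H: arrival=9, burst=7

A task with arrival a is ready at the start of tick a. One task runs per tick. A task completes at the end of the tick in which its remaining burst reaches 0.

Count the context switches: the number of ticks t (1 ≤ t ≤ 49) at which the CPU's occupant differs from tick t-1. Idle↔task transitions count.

t=0: L0/L1/L2 = A/-/- → run A
t=1: L0/L1/L2 = AB/-/- → run A
t=2: L0/L1/L2 = AB/-/- → run A
t=3: L0/L1/L2 = ABC/-/- → run A
t=4: L0/L1/L2 = BCD/-/- → run B
t=5: L0/L1/L2 = BCDE/-/- → run B
t=6: L0/L1/L2 = BCDEF/-/- → run B
t=7: L0/L1/L2 = BCDEF/-/- → run B
t=8: L0/L1/L2 = CDEFG/B/- → run C
t=9: L0/L1/L2 = CDEFGH/B/- → run C
t=10: L0/L1/L2 = CDEFGH/B/- → run C
t=11: L0/L1/L2 = CDEFGH/B/- → run C
t=12: L0/L1/L2 = DEFGH/BC/- → run D
t=13: L0/L1/L2 = DEFGH/BC/- → run D
t=14: L0/L1/L2 = DEFGH/BC/- → run D
t=15: L0/L1/L2 = DEFGH/BC/- → run D
t=16: L0/L1/L2 = EFGH/BCD/- → run E
t=17: L0/L1/L2 = EFGH/BCD/- → run E
t=18: L0/L1/L2 = EFGH/BCD/- → run E
t=19: L0/L1/L2 = EFGH/BCD/- → run E
t=20: L0/L1/L2 = FGH/BCDE/- → run F
t=21: L0/L1/L2 = FGH/BCDE/- → run F
t=22: L0/L1/L2 = GH/BCDE/- → run G
t=23: L0/L1/L2 = GH/BCDE/- → run G
t=24: L0/L1/L2 = H/BCDE/- → run H
t=25: L0/L1/L2 = H/BCDE/- → run H
t=26: L0/L1/L2 = H/BCDE/- → run H
t=27: L0/L1/L2 = H/BCDE/- → run H
t=28: L0/L1/L2 = -/BCDEH/- → run B
t=29: L0/L1/L2 = -/BCDEH/- → run B
t=30: L0/L1/L2 = -/CDEH/- → run C
t=31: L0/L1/L2 = -/DEH/- → run D
t=32: L0/L1/L2 = -/DEH/- → run D
t=33: L0/L1/L2 = -/DEH/- → run D
t=34: L0/L1/L2 = -/DEH/- → run D
t=35: L0/L1/L2 = -/EH/- → run E
t=36: L0/L1/L2 = -/EH/- → run E
t=37: L0/L1/L2 = -/EH/- → run E
t=38: L0/L1/L2 = -/EH/- → run E
t=39: L0/L1/L2 = -/H/- → run H
t=40: L0/L1/L2 = -/H/- → run H
t=41: L0/L1/L2 = -/H/- → run H
t=42: (idle)
t=43: (idle)
t=44: (idle)
t=45: (idle)
t=46: (idle)
t=47: (idle)
t=48: (idle)
t=49: (idle)

context switches = 13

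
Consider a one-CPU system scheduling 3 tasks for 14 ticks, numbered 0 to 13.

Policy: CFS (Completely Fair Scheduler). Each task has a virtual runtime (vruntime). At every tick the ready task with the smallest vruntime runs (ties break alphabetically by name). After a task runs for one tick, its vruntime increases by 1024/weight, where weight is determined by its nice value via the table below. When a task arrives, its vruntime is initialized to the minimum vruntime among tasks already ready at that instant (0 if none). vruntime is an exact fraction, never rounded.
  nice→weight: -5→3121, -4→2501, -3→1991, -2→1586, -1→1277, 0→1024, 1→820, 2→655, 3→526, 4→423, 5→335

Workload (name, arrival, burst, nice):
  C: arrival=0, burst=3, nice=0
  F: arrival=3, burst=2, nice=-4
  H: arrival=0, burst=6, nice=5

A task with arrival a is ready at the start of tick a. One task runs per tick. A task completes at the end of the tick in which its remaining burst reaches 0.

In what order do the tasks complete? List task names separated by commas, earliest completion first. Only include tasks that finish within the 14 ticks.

completion order = C, F, H

t=0: vr[C=0 H=0] → run C
t=1: vr[C=1 H=0] → run H
t=2: vr[C=1 H=1024/335] → run C
t=3: vr[C=2 F=2 H=1024/335] → run C
t=4: vr[F=2 H=1024/335] → run F
t=5: vr[F=6026/2501 H=1024/335] → run F
t=6: vr[H=1024/335] → run H
t=7: vr[H=2048/335] → run H
t=8: vr[H=3072/335] → run H
t=9: vr[H=4096/335] → run H
t=10: vr[H=1024/67] → run H
t=11: (idle)
t=12: (idle)
t=13: (idle)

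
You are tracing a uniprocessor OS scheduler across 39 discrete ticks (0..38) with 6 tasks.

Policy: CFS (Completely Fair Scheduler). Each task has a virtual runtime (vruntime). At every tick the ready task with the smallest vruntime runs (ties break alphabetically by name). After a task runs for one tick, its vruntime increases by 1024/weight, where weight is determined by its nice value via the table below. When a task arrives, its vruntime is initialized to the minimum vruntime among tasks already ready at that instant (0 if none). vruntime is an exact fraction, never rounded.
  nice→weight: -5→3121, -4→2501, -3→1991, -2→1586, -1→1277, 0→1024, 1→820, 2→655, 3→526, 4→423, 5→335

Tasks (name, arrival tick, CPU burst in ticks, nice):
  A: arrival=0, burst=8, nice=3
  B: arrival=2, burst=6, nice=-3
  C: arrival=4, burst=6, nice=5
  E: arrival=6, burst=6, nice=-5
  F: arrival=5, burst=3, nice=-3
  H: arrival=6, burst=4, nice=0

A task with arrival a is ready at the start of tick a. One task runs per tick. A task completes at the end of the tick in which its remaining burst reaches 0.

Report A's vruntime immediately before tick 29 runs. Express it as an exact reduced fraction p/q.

t=0: vr[A=0] → run A
t=1: vr[A=512/263] → run A
t=2: vr[A=1024/263 B=1024/263] → run A
t=3: vr[A=1536/263 B=1024/263] → run B
t=4: vr[A=1536/263 B=2308096/523633 C=2308096/523633] → run B
t=5: vr[A=1536/263 B=2577408/523633 C=2308096/523633 F=2308096/523633] → run C
t=6: vr[A=1536/263 B=2577408/523633 C=1309412352/175417055 E=2308096/523633 F=2308096/523633 H=2308096/523633] → run E
t=7: vr[A=1536/263 B=2577408/523633 C=1309412352/175417055 E=7739767808/1634258593 F=2308096/523633 H=2308096/523633] → run F
t=8: vr[A=1536/263 B=2577408/523633 C=1309412352/175417055 E=7739767808/1634258593 F=2577408/523633 H=2308096/523633] → run H
t=9: vr[A=1536/263 B=2577408/523633 C=1309412352/175417055 E=7739767808/1634258593 F=2577408/523633 H=2831729/523633] → run E
t=10: vr[A=1536/263 B=2577408/523633 C=1309412352/175417055 E=8275968000/1634258593 F=2577408/523633 H=2831729/523633] → run B
t=11: vr[A=1536/263 B=2846720/523633 C=1309412352/175417055 E=8275968000/1634258593 F=2577408/523633 H=2831729/523633] → run F
t=12: vr[A=1536/263 B=2846720/523633 C=1309412352/175417055 E=8275968000/1634258593 F=2846720/523633 H=2831729/523633] → run E
t=13: vr[A=1536/263 B=2846720/523633 C=1309412352/175417055 E=8812168192/1634258593 F=2846720/523633 H=2831729/523633] → run E
t=14: vr[A=1536/263 B=2846720/523633 C=1309412352/175417055 E=9348368384/1634258593 F=2846720/523633 H=2831729/523633] → run H
t=15: vr[A=1536/263 B=2846720/523633 C=1309412352/175417055 E=9348368384/1634258593 F=2846720/523633 H=3355362/523633] → run B
t=16: vr[A=1536/263 B=3116032/523633 C=1309412352/175417055 E=9348368384/1634258593 F=2846720/523633 H=3355362/523633] → run F
t=17: vr[A=1536/263 B=3116032/523633 C=1309412352/175417055 E=9348368384/1634258593 H=3355362/523633] → run E
t=18: vr[A=1536/263 B=3116032/523633 C=1309412352/175417055 E=9884568576/1634258593 H=3355362/523633] → run A
t=19: vr[A=2048/263 B=3116032/523633 C=1309412352/175417055 E=9884568576/1634258593 H=3355362/523633] → run B
t=20: vr[A=2048/263 B=3385344/523633 C=1309412352/175417055 E=9884568576/1634258593 H=3355362/523633] → run E
t=21: vr[A=2048/263 B=3385344/523633 C=1309412352/175417055 H=3355362/523633] → run H
t=22: vr[A=2048/263 B=3385344/523633 C=1309412352/175417055 H=3878995/523633] → run B
t=23: vr[A=2048/263 C=1309412352/175417055 H=3878995/523633] → run H
t=24: vr[A=2048/263 C=1309412352/175417055] → run C
t=25: vr[A=2048/263 C=1845612544/175417055] → run A
t=26: vr[A=2560/263 C=1845612544/175417055] → run A
t=27: vr[A=3072/263 C=1845612544/175417055] → run C
t=28: vr[A=3072/263 C=2381812736/175417055] → run A
t=29: vr[A=3584/263 C=2381812736/175417055] → run C
t=30: vr[A=3584/263 C=2918012928/175417055] → run A
t=31: vr[C=2918012928/175417055] → run C
t=32: vr[C=690842624/35083411] → run C
t=33: (idle)
t=34: (idle)
t=35: (idle)
t=36: (idle)
t=37: (idle)
t=38: (idle)

vruntime(A, start of tick 29) = 3584/263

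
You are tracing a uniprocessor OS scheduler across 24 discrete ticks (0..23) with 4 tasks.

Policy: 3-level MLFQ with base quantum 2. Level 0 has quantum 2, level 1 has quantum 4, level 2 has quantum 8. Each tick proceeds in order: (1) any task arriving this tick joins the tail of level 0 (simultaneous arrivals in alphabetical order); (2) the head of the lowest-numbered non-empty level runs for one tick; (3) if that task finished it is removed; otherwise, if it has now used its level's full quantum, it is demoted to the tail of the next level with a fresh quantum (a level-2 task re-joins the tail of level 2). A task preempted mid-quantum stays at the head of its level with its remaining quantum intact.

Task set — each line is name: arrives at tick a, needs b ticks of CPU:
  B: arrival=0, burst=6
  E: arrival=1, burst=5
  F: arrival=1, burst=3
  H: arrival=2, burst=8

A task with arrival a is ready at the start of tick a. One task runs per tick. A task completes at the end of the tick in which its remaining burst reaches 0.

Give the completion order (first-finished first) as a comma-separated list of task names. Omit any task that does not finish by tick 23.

t=0: L0/L1/L2 = B/-/- → run B
t=1: L0/L1/L2 = BEF/-/- → run B
t=2: L0/L1/L2 = EFH/B/- → run E
t=3: L0/L1/L2 = EFH/B/- → run E
t=4: L0/L1/L2 = FH/BE/- → run F
t=5: L0/L1/L2 = FH/BE/- → run F
t=6: L0/L1/L2 = H/BEF/- → run H
t=7: L0/L1/L2 = H/BEF/- → run H
t=8: L0/L1/L2 = -/BEFH/- → run B
t=9: L0/L1/L2 = -/BEFH/- → run B
t=10: L0/L1/L2 = -/BEFH/- → run B
t=11: L0/L1/L2 = -/BEFH/- → run B
t=12: L0/L1/L2 = -/EFH/- → run E
t=13: L0/L1/L2 = -/EFH/- → run E
t=14: L0/L1/L2 = -/EFH/- → run E
t=15: L0/L1/L2 = -/FH/- → run F
t=16: L0/L1/L2 = -/H/- → run H
t=17: L0/L1/L2 = -/H/- → run H
t=18: L0/L1/L2 = -/H/- → run H
t=19: L0/L1/L2 = -/H/- → run H
t=20: L0/L1/L2 = -/-/H → run H
t=21: L0/L1/L2 = -/-/H → run H
t=22: (idle)
t=23: (idle)

completion order = B, E, F, H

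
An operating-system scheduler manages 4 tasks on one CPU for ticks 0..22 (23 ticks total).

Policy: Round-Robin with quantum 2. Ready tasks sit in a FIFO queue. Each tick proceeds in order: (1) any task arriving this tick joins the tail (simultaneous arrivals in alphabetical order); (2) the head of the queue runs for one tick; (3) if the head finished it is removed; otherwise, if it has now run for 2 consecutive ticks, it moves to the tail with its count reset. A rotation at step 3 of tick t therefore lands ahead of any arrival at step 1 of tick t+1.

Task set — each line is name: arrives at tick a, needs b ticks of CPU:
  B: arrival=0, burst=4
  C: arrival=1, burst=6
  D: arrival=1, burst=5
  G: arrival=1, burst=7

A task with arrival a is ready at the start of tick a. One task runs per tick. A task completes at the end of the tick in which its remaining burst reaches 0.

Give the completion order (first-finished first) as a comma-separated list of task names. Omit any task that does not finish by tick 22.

t=0: queue=[B] q_used=0 → run B
t=1: queue=[B,C,D,G] q_used=1 → run B
t=2: queue=[C,D,G,B] q_used=0 → run C
t=3: queue=[C,D,G,B] q_used=1 → run C
t=4: queue=[D,G,B,C] q_used=0 → run D
t=5: queue=[D,G,B,C] q_used=1 → run D
t=6: queue=[G,B,C,D] q_used=0 → run G
t=7: queue=[G,B,C,D] q_used=1 → run G
t=8: queue=[B,C,D,G] q_used=0 → run B
t=9: queue=[B,C,D,G] q_used=1 → run B
t=10: queue=[C,D,G] q_used=0 → run C
t=11: queue=[C,D,G] q_used=1 → run C
t=12: queue=[D,G,C] q_used=0 → run D
t=13: queue=[D,G,C] q_used=1 → run D
t=14: queue=[G,C,D] q_used=0 → run G
t=15: queue=[G,C,D] q_used=1 → run G
t=16: queue=[C,D,G] q_used=0 → run C
t=17: queue=[C,D,G] q_used=1 → run C
t=18: queue=[D,G] q_used=0 → run D
t=19: queue=[G] q_used=0 → run G
t=20: queue=[G] q_used=1 → run G
t=21: queue=[G] q_used=0 → run G
t=22: (idle)

completion order = B, C, D, G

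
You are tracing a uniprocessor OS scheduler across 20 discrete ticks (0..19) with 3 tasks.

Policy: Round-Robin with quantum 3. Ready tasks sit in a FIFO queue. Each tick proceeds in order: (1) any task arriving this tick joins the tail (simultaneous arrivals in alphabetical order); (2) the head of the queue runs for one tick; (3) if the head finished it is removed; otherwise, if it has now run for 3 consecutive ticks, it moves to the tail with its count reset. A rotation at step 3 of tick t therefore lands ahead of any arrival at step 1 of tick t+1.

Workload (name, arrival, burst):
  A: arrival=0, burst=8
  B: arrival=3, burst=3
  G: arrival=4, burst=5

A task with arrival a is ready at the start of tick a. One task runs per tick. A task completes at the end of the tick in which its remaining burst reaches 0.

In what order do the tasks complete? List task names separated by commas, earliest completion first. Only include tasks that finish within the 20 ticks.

completion order = B, A, G

t=0: queue=[A] q_used=0 → run A
t=1: queue=[A] q_used=1 → run A
t=2: queue=[A] q_used=2 → run A
t=3: queue=[A,B] q_used=0 → run A
t=4: queue=[A,B,G] q_used=1 → run A
t=5: queue=[A,B,G] q_used=2 → run A
t=6: queue=[B,G,A] q_used=0 → run B
t=7: queue=[B,G,A] q_used=1 → run B
t=8: queue=[B,G,A] q_used=2 → run B
t=9: queue=[G,A] q_used=0 → run G
t=10: queue=[G,A] q_used=1 → run G
t=11: queue=[G,A] q_used=2 → run G
t=12: queue=[A,G] q_used=0 → run A
t=13: queue=[A,G] q_used=1 → run A
t=14: queue=[G] q_used=0 → run G
t=15: queue=[G] q_used=1 → run G
t=16: (idle)
t=17: (idle)
t=18: (idle)
t=19: (idle)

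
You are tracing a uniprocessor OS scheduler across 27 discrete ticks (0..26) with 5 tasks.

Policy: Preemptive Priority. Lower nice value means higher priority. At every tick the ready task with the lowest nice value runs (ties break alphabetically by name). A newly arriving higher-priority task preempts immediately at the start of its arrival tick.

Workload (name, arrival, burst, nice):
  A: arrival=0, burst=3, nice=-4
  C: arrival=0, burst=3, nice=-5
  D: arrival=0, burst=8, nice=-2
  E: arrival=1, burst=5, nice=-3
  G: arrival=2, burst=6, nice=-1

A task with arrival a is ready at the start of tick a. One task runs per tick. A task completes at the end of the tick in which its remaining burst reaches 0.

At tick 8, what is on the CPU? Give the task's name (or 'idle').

t=0: ready={A,C,D} → run C
t=1: ready={A,C,D,E} → run C
t=2: ready={A,C,D,E,G} → run C
t=3: ready={A,D,E,G} → run A
t=4: ready={A,D,E,G} → run A
t=5: ready={A,D,E,G} → run A
t=6: ready={D,E,G} → run E
t=7: ready={D,E,G} → run E
t=8: ready={D,E,G} → run E
t=9: ready={D,E,G} → run E
t=10: ready={D,E,G} → run E
t=11: ready={D,G} → run D
t=12: ready={D,G} → run D
t=13: ready={D,G} → run D
t=14: ready={D,G} → run D
t=15: ready={D,G} → run D
t=16: ready={D,G} → run D
t=17: ready={D,G} → run D
t=18: ready={D,G} → run D
t=19: ready={G} → run G
t=20: ready={G} → run G
t=21: ready={G} → run G
t=22: ready={G} → run G
t=23: ready={G} → run G
t=24: ready={G} → run G
t=25: (idle)
t=26: (idle)

running at tick 8 = E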